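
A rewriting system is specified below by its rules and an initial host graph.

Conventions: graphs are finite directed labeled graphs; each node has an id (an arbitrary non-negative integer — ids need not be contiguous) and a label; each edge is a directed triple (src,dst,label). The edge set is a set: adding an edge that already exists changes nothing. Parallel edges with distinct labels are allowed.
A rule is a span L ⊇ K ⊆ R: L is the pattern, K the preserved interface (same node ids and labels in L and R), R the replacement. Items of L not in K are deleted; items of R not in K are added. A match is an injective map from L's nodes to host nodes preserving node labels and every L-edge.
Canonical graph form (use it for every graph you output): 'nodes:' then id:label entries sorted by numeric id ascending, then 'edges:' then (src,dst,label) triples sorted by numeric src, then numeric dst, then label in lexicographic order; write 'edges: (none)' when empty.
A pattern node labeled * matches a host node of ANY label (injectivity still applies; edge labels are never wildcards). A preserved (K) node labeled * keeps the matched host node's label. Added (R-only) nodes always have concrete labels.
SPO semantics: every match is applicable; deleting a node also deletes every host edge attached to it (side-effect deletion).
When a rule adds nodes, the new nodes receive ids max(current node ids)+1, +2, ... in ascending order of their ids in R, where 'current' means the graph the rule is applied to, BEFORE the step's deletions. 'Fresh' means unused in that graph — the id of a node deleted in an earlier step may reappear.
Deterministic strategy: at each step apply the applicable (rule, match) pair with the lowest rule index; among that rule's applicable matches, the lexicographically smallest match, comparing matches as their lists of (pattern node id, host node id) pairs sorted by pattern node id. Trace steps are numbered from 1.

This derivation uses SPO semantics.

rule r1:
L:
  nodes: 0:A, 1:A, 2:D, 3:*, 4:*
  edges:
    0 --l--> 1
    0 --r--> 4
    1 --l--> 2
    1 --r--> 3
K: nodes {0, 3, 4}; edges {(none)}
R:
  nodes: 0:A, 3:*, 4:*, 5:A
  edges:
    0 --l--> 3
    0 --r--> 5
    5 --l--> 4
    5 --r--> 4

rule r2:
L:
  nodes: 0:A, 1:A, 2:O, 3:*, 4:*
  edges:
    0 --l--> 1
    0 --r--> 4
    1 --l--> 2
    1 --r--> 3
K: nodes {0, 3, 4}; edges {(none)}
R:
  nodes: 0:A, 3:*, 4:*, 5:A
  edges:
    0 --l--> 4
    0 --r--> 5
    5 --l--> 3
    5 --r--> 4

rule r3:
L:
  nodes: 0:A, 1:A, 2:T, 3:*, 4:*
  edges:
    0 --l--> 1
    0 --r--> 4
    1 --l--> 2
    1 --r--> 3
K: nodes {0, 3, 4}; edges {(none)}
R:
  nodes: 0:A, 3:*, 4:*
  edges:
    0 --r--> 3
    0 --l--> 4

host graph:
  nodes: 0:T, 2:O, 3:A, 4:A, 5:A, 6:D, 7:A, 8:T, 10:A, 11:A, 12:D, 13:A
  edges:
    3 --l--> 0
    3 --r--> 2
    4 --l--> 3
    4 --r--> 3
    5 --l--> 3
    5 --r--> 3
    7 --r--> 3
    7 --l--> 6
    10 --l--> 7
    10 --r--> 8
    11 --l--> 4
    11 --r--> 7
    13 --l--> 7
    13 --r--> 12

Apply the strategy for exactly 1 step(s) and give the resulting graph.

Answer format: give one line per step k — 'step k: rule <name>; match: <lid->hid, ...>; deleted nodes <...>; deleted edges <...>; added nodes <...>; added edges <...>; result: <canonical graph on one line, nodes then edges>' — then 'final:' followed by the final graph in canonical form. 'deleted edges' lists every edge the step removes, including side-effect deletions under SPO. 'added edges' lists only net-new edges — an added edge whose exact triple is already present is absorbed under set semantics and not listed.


step 1: rule r1; match: 0->10, 1->7, 2->6, 3->3, 4->8; deleted nodes 6, 7; deleted edges (7,3,r); (7,6,l); (10,7,l); (10,8,r); (11,7,r); (13,7,l); added nodes 14; added edges (10,3,l); (10,14,r); (14,8,l); (14,8,r); result: nodes: 0:T, 2:O, 3:A, 4:A, 5:A, 8:T, 10:A, 11:A, 12:D, 13:A, 14:A edges: (3,0,l); (3,2,r); (4,3,l); (4,3,r); (5,3,l); (5,3,r); (10,3,l); (10,14,r); (11,4,l); (13,12,r); (14,8,l); (14,8,r)
final:
nodes: 0:T, 2:O, 3:A, 4:A, 5:A, 8:T, 10:A, 11:A, 12:D, 13:A, 14:A
edges: (3,0,l); (3,2,r); (4,3,l); (4,3,r); (5,3,l); (5,3,r); (10,3,l); (10,14,r); (11,4,l); (13,12,r); (14,8,l); (14,8,r)


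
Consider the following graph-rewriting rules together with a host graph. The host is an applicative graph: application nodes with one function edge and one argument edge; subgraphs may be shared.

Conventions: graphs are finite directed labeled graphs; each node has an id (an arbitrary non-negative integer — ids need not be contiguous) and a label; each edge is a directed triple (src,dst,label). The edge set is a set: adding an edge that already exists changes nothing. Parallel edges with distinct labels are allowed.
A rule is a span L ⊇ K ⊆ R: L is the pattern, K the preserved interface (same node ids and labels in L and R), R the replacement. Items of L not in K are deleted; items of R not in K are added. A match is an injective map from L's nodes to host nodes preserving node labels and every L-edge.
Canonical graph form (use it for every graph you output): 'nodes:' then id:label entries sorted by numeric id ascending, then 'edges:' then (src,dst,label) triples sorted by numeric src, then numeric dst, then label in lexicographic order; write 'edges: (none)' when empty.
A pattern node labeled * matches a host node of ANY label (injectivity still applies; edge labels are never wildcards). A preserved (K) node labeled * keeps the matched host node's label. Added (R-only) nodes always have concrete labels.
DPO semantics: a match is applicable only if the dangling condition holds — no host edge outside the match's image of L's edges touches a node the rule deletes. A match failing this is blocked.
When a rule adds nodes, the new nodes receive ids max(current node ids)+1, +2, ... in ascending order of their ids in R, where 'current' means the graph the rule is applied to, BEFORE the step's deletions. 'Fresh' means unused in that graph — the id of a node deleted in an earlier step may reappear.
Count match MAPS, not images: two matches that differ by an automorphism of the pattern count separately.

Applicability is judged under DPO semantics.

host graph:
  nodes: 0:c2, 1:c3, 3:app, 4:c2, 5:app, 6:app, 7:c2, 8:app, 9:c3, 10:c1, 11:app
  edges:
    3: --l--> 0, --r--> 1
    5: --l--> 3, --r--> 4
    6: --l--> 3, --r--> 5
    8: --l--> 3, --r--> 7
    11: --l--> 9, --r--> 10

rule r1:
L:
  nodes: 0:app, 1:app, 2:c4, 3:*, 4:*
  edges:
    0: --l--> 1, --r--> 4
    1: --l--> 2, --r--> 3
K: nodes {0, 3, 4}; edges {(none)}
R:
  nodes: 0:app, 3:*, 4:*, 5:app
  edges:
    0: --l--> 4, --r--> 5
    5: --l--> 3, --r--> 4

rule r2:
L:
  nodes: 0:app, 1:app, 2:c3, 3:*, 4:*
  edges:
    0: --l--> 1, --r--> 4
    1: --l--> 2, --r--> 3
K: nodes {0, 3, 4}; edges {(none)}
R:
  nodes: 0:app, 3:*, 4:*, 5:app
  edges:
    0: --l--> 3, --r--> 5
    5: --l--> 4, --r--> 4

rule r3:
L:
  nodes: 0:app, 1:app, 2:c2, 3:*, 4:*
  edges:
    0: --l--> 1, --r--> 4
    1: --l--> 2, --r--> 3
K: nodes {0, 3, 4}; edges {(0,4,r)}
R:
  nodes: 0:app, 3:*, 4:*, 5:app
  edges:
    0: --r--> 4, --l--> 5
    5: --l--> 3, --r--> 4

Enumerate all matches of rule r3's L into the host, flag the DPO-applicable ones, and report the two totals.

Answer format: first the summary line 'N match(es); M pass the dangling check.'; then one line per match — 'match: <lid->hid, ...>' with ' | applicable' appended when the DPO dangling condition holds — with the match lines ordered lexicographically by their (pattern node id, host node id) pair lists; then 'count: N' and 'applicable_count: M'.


3 match(es); 0 pass the dangling check.
match: 0->5, 1->3, 2->0, 3->1, 4->4
match: 0->6, 1->3, 2->0, 3->1, 4->5
match: 0->8, 1->3, 2->0, 3->1, 4->7
count: 3
applicable_count: 0


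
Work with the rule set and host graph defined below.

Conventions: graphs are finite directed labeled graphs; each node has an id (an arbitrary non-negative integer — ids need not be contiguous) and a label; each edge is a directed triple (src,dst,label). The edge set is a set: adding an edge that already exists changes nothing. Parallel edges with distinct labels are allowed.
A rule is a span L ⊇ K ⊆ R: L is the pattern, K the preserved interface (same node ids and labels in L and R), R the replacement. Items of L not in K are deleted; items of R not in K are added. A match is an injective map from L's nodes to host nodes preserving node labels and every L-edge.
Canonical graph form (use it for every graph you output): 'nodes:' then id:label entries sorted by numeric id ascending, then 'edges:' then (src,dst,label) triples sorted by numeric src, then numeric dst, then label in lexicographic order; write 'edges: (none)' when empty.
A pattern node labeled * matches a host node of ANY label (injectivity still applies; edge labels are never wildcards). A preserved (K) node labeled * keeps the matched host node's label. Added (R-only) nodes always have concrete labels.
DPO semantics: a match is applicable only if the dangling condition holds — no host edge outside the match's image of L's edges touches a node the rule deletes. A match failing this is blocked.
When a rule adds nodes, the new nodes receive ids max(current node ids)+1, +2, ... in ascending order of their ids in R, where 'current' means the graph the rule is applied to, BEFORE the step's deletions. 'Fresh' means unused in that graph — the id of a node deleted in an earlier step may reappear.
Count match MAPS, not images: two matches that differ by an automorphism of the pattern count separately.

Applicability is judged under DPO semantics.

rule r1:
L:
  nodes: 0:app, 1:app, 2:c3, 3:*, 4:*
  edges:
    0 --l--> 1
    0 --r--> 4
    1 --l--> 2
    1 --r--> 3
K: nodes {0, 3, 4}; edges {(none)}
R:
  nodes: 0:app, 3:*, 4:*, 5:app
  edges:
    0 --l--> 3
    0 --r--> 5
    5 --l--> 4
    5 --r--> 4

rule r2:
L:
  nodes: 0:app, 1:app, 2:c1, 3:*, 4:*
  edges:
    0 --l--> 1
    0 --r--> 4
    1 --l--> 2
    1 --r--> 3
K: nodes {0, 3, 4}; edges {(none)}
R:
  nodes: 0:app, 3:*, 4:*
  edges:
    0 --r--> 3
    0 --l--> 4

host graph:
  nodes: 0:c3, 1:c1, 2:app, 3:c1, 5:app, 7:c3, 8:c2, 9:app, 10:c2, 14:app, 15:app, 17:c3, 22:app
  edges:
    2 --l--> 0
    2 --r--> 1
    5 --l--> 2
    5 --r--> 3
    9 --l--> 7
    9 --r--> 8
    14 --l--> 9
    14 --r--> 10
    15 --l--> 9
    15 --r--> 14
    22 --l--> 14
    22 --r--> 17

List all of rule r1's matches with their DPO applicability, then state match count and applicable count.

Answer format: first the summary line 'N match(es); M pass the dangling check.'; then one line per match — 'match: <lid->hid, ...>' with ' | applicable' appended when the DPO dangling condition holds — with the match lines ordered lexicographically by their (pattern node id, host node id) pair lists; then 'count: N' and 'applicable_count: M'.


3 match(es); 1 pass the dangling check.
match: 0->5, 1->2, 2->0, 3->1, 4->3 | applicable
match: 0->14, 1->9, 2->7, 3->8, 4->10
match: 0->15, 1->9, 2->7, 3->8, 4->14
count: 3
applicable_count: 1


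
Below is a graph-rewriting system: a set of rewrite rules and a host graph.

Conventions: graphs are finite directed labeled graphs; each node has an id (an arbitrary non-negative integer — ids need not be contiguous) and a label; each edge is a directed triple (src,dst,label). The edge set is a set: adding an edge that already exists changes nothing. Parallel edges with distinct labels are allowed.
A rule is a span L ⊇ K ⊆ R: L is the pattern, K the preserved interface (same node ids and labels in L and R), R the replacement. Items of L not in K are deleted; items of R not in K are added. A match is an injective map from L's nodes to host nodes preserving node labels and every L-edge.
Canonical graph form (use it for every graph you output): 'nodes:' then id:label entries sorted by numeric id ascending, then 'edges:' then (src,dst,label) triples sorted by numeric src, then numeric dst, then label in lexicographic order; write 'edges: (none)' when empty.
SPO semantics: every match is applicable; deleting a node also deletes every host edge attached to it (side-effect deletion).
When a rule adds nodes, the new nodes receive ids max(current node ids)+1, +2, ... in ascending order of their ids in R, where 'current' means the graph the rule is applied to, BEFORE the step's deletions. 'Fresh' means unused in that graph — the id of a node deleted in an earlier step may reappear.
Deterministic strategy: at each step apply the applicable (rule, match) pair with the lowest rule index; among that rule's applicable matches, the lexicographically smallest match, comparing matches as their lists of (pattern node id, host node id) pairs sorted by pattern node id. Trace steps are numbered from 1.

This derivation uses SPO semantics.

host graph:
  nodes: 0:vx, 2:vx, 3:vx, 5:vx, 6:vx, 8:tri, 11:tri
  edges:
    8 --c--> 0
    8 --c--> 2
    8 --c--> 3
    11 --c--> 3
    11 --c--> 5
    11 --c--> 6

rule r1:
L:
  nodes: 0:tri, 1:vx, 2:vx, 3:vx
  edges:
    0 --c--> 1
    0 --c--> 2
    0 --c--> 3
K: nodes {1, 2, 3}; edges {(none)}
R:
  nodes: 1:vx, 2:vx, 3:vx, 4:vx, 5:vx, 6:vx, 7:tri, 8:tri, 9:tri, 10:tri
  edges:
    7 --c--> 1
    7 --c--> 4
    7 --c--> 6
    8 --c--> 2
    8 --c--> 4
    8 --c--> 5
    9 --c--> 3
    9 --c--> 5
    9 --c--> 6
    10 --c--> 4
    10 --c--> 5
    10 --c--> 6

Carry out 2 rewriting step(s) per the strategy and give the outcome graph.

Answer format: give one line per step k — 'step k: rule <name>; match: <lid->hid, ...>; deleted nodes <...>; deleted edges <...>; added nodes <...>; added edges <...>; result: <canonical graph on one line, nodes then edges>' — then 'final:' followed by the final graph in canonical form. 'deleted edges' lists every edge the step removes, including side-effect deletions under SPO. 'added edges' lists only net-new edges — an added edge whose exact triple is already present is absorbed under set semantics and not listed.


step 1: rule r1; match: 0->8, 1->0, 2->2, 3->3; deleted nodes 8; deleted edges (8,0,c); (8,2,c); (8,3,c); added nodes 12, 13, 14, 15, 16, 17, 18; added edges (15,0,c); (15,12,c); (15,14,c); (16,2,c); (16,12,c); (16,13,c); (17,3,c); (17,13,c); (17,14,c); (18,12,c); (18,13,c); (18,14,c); result: nodes: 0:vx, 2:vx, 3:vx, 5:vx, 6:vx, 11:tri, 12:vx, 13:vx, 14:vx, 15:tri, 16:tri, 17:tri, 18:tri edges: (11,3,c); (11,5,c); (11,6,c); (15,0,c); (15,12,c); (15,14,c); (16,2,c); (16,12,c); (16,13,c); (17,3,c); (17,13,c); (17,14,c); (18,12,c); (18,13,c); (18,14,c)
step 2: rule r1; match: 0->11, 1->3, 2->5, 3->6; deleted nodes 11; deleted edges (11,3,c); (11,5,c); (11,6,c); added nodes 19, 20, 21, 22, 23, 24, 25; added edges (22,3,c); (22,19,c); (22,21,c); (23,5,c); (23,19,c); (23,20,c); (24,6,c); (24,20,c); (24,21,c); (25,19,c); (25,20,c); (25,21,c); result: nodes: 0:vx, 2:vx, 3:vx, 5:vx, 6:vx, 12:vx, 13:vx, 14:vx, 15:tri, 16:tri, 17:tri, 18:tri, 19:vx, 20:vx, 21:vx, 22:tri, 23:tri, 24:tri, 25:tri edges: (15,0,c); (15,12,c); (15,14,c); (16,2,c); (16,12,c); (16,13,c); (17,3,c); (17,13,c); (17,14,c); (18,12,c); (18,13,c); (18,14,c); (22,3,c); (22,19,c); (22,21,c); (23,5,c); (23,19,c); (23,20,c); (24,6,c); (24,20,c); (24,21,c); (25,19,c); (25,20,c); (25,21,c)
final:
nodes: 0:vx, 2:vx, 3:vx, 5:vx, 6:vx, 12:vx, 13:vx, 14:vx, 15:tri, 16:tri, 17:tri, 18:tri, 19:vx, 20:vx, 21:vx, 22:tri, 23:tri, 24:tri, 25:tri
edges: (15,0,c); (15,12,c); (15,14,c); (16,2,c); (16,12,c); (16,13,c); (17,3,c); (17,13,c); (17,14,c); (18,12,c); (18,13,c); (18,14,c); (22,3,c); (22,19,c); (22,21,c); (23,5,c); (23,19,c); (23,20,c); (24,6,c); (24,20,c); (24,21,c); (25,19,c); (25,20,c); (25,21,c)


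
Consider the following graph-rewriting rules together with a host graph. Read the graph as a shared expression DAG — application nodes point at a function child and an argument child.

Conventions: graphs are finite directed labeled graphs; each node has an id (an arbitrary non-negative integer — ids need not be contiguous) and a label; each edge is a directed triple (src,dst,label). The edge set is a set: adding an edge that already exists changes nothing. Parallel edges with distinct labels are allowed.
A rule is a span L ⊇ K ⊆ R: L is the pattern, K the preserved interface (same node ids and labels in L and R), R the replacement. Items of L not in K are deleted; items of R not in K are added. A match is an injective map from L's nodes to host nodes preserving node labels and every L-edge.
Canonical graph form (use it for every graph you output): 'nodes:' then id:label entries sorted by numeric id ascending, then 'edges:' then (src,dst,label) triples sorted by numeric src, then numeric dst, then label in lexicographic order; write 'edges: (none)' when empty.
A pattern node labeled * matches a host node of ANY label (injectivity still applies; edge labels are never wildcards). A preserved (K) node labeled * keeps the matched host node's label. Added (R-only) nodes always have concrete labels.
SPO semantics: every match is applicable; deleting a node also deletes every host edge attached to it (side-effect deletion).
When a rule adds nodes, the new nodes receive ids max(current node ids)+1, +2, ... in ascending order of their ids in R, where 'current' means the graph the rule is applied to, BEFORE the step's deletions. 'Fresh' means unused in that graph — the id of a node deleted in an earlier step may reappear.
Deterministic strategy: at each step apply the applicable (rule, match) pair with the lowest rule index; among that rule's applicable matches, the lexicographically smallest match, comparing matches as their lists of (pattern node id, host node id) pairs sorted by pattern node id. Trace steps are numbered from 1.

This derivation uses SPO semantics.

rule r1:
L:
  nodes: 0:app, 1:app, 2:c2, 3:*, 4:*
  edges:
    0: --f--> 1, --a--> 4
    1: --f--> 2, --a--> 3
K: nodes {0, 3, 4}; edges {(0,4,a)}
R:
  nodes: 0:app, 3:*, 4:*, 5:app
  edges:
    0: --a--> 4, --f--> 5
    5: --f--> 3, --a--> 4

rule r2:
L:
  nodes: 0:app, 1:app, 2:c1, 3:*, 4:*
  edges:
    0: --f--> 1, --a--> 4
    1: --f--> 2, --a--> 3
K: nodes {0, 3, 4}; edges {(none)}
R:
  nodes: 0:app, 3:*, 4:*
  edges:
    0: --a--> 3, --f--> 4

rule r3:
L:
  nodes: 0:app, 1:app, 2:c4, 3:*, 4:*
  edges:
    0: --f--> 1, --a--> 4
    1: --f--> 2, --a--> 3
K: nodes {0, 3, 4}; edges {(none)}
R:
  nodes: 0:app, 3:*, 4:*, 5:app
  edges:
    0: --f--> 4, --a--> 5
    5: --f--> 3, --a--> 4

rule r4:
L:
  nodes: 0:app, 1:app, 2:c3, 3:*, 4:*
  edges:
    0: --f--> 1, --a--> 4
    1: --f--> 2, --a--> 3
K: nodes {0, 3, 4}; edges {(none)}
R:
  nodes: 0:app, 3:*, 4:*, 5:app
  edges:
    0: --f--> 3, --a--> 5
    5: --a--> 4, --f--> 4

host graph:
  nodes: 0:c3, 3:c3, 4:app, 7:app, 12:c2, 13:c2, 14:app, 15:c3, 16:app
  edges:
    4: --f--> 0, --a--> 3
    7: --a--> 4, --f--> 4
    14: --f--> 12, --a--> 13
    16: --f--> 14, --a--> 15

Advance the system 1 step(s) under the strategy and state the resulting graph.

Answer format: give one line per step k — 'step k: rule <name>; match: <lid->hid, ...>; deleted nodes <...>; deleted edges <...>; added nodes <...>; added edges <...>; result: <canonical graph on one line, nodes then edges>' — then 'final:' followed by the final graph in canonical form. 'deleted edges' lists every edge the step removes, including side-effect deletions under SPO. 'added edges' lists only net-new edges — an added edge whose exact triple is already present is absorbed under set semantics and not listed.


step 1: rule r1; match: 0->16, 1->14, 2->12, 3->13, 4->15; deleted nodes 12, 14; deleted edges (14,12,f); (14,13,a); (16,14,f); added nodes 17; added edges (16,17,f); (17,13,f); (17,15,a); result: nodes: 0:c3, 3:c3, 4:app, 7:app, 13:c2, 15:c3, 16:app, 17:app edges: (4,0,f); (4,3,a); (7,4,a); (7,4,f); (16,15,a); (16,17,f); (17,13,f); (17,15,a)
final:
nodes: 0:c3, 3:c3, 4:app, 7:app, 13:c2, 15:c3, 16:app, 17:app
edges: (4,0,f); (4,3,a); (7,4,a); (7,4,f); (16,15,a); (16,17,f); (17,13,f); (17,15,a)


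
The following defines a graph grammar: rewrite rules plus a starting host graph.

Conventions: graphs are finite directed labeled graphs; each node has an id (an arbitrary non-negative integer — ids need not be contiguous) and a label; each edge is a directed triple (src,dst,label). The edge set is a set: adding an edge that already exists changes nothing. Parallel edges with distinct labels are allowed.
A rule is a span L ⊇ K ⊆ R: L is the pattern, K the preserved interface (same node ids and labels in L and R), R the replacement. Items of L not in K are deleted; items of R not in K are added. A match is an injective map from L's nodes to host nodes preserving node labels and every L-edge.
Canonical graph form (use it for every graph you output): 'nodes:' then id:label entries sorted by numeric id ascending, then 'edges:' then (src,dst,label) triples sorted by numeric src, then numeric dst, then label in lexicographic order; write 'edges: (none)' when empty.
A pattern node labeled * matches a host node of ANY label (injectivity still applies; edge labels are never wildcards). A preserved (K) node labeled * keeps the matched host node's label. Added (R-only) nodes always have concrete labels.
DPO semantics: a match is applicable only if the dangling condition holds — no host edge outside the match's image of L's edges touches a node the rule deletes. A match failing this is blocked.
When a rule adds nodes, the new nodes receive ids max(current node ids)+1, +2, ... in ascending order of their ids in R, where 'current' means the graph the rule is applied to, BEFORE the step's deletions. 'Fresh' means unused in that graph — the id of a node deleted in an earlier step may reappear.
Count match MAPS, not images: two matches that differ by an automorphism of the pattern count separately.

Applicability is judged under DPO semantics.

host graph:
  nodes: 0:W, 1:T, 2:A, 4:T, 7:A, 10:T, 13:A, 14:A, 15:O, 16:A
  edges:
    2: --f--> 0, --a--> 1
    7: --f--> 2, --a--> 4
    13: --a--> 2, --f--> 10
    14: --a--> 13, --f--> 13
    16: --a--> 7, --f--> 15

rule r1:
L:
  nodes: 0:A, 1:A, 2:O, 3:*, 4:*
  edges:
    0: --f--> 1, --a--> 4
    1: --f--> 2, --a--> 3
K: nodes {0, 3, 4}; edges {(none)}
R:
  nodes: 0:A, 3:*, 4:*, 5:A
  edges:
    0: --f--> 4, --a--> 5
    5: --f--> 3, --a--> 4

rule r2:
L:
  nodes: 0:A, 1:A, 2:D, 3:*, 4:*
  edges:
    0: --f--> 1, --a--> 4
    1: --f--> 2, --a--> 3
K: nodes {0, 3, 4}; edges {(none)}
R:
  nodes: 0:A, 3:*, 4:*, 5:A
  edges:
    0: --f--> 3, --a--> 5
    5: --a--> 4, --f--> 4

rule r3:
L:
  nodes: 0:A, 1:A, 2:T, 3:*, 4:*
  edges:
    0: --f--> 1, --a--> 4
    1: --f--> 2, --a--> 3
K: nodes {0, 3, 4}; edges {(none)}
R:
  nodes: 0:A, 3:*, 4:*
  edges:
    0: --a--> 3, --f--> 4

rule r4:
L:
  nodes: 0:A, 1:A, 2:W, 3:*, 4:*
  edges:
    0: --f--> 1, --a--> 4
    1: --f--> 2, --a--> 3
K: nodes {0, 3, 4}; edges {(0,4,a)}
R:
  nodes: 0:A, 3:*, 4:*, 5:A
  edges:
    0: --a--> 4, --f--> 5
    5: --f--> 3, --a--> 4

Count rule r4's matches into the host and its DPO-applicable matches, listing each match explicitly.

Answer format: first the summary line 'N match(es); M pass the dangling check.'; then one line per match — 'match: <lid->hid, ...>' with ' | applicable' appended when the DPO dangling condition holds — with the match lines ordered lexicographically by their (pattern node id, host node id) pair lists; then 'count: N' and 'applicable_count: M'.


1 match(es); 0 pass the dangling check.
match: 0->7, 1->2, 2->0, 3->1, 4->4
count: 1
applicable_count: 0


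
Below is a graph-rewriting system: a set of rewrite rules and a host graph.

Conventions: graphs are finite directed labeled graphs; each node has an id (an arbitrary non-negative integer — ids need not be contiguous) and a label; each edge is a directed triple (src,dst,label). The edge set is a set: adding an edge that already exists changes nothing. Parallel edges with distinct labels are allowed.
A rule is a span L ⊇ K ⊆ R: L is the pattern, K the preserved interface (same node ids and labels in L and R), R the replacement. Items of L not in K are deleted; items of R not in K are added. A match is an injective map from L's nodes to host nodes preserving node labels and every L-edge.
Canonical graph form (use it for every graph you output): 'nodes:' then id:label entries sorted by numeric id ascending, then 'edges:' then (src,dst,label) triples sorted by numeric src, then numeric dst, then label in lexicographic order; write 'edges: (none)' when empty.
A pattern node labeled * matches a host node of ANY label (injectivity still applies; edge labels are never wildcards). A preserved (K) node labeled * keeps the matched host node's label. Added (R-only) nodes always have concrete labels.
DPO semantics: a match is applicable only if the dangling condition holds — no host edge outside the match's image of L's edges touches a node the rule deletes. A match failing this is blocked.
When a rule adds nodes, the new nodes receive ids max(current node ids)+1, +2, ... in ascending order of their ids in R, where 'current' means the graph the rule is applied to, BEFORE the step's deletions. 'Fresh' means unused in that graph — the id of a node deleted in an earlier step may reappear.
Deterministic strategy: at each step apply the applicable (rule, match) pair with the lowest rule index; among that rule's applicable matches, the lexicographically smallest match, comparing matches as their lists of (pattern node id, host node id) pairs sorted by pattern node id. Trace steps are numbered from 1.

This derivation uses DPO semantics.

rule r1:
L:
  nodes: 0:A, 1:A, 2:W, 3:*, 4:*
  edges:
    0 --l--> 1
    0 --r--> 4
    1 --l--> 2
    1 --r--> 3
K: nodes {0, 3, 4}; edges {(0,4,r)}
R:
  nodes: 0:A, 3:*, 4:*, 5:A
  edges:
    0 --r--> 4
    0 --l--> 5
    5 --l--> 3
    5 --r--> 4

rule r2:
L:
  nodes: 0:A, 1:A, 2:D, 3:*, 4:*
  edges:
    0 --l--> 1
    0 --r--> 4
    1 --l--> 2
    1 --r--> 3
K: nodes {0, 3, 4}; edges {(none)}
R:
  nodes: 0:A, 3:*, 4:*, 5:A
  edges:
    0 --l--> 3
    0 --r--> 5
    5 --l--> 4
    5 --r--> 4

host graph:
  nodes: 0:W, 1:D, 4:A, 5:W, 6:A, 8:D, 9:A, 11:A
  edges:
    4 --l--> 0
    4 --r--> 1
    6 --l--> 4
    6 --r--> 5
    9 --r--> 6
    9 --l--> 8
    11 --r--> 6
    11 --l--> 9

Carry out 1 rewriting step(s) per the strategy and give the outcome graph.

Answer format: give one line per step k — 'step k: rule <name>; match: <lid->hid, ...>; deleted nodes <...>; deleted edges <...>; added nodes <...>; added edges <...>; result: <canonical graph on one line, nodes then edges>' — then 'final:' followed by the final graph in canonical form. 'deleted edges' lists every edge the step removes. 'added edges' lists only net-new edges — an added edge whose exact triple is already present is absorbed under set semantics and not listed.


step 1: rule r1; match: 0->6, 1->4, 2->0, 3->1, 4->5; deleted nodes 0, 4; deleted edges (4,0,l); (4,1,r); (6,4,l); added nodes 12; added edges (6,12,l); (12,1,l); (12,5,r); result: nodes: 1:D, 5:W, 6:A, 8:D, 9:A, 11:A, 12:A edges: (6,5,r); (6,12,l); (9,6,r); (9,8,l); (11,6,r); (11,9,l); (12,1,l); (12,5,r)
final:
nodes: 1:D, 5:W, 6:A, 8:D, 9:A, 11:A, 12:A
edges: (6,5,r); (6,12,l); (9,6,r); (9,8,l); (11,6,r); (11,9,l); (12,1,l); (12,5,r)


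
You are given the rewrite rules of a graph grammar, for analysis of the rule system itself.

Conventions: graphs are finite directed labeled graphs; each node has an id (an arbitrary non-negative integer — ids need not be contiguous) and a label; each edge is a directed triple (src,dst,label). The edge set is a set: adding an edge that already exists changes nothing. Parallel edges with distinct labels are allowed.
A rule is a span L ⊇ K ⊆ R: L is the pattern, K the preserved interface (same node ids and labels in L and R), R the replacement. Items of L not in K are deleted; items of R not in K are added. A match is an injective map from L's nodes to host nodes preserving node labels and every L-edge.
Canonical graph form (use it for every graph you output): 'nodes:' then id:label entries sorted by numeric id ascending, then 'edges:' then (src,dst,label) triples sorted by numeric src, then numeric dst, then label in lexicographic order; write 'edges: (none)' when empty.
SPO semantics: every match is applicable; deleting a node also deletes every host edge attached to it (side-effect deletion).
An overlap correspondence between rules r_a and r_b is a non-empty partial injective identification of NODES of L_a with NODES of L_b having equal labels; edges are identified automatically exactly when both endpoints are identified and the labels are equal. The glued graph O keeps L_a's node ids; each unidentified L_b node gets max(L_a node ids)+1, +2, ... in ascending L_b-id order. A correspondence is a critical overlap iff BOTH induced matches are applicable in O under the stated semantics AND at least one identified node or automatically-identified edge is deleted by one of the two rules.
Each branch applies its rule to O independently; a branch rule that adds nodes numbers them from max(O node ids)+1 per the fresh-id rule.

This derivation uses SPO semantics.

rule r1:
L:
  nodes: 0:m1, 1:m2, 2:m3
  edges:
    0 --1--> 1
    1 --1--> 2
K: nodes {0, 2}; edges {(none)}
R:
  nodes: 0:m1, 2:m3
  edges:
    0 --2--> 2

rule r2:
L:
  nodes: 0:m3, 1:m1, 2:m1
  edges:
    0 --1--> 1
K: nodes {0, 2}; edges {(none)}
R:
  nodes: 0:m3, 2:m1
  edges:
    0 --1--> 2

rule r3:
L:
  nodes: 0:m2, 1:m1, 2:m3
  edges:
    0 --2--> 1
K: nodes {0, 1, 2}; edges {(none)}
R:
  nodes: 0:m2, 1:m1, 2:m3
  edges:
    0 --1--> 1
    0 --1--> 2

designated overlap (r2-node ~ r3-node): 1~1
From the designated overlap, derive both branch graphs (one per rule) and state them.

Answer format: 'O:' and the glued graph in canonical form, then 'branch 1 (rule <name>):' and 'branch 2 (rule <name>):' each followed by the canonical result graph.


O:
nodes: 0:m3, 1:m1, 2:m1, 3:m2, 4:m3
edges: (0,1,1); (3,1,2)
branch 1 (rule r2):
nodes: 0:m3, 2:m1, 3:m2, 4:m3
edges: (0,2,1)
branch 2 (rule r3):
nodes: 0:m3, 1:m1, 2:m1, 3:m2, 4:m3
edges: (0,1,1); (3,1,1); (3,4,1)


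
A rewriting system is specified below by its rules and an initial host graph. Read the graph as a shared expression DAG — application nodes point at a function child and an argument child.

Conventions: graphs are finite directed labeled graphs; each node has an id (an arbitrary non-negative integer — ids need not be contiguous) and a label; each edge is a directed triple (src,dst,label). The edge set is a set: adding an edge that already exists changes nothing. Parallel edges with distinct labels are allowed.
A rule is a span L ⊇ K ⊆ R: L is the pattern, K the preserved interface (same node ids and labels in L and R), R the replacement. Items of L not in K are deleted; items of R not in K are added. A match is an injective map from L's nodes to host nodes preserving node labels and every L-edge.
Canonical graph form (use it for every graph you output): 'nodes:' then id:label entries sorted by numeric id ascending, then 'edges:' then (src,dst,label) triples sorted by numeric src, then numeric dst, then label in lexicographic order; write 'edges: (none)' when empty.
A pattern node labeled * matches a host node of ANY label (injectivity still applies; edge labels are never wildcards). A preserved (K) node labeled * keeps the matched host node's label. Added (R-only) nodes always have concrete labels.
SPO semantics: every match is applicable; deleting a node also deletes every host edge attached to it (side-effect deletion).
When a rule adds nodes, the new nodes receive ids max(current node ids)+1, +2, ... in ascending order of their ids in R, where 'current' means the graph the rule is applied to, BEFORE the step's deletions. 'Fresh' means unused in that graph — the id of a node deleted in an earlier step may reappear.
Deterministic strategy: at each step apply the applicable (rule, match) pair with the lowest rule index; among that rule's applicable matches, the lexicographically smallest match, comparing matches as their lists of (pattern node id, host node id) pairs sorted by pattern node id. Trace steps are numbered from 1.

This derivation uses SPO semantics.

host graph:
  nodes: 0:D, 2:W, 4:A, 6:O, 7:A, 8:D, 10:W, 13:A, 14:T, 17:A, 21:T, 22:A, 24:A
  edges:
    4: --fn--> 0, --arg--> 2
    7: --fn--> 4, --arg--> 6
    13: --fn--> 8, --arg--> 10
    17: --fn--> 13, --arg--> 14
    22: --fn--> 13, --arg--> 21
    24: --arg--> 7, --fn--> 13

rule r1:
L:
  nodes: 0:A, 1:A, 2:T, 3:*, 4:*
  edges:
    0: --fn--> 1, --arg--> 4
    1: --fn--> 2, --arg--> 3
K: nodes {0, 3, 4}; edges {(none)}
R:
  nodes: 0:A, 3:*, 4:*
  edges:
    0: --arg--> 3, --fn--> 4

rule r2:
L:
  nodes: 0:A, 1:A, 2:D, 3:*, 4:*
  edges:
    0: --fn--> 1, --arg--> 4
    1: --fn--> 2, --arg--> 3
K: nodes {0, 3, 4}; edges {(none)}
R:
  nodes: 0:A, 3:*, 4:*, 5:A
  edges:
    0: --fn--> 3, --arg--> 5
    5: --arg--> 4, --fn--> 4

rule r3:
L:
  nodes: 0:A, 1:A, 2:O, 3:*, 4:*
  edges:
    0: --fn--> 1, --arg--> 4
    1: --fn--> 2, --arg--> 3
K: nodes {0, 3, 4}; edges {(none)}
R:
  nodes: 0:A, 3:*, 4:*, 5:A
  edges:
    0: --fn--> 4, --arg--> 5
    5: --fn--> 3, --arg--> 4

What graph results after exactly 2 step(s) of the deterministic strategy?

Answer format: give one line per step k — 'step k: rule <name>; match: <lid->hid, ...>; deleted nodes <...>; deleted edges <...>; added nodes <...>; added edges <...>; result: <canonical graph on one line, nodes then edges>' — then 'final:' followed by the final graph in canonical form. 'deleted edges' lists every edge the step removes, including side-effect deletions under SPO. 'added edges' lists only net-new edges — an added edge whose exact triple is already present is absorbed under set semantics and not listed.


step 1: rule r2; match: 0->7, 1->4, 2->0, 3->2, 4->6; deleted nodes 0, 4; deleted edges (4,0,fn); (4,2,arg); (7,4,fn); (7,6,arg); added nodes 25; added edges (7,2,fn); (7,25,arg); (25,6,arg); (25,6,fn); result: nodes: 2:W, 6:O, 7:A, 8:D, 10:W, 13:A, 14:T, 17:A, 21:T, 22:A, 24:A, 25:A edges: (7,2,fn); (7,25,arg); (13,8,fn); (13,10,arg); (17,13,fn); (17,14,arg); (22,13,fn); (22,21,arg); (24,7,arg); (24,13,fn); (25,6,arg); (25,6,fn)
step 2: rule r2; match: 0->17, 1->13, 2->8, 3->10, 4->14; deleted nodes 8, 13; deleted edges (13,8,fn); (13,10,arg); (17,13,fn); (17,14,arg); (22,13,fn); (24,13,fn); added nodes 26; added edges (17,10,fn); (17,26,arg); (26,14,arg); (26,14,fn); result: nodes: 2:W, 6:O, 7:A, 10:W, 14:T, 17:A, 21:T, 22:A, 24:A, 25:A, 26:A edges: (7,2,fn); (7,25,arg); (17,10,fn); (17,26,arg); (22,21,arg); (24,7,arg); (25,6,arg); (25,6,fn); (26,14,arg); (26,14,fn)
final:
nodes: 2:W, 6:O, 7:A, 10:W, 14:T, 17:A, 21:T, 22:A, 24:A, 25:A, 26:A
edges: (7,2,fn); (7,25,arg); (17,10,fn); (17,26,arg); (22,21,arg); (24,7,arg); (25,6,arg); (25,6,fn); (26,14,arg); (26,14,fn)


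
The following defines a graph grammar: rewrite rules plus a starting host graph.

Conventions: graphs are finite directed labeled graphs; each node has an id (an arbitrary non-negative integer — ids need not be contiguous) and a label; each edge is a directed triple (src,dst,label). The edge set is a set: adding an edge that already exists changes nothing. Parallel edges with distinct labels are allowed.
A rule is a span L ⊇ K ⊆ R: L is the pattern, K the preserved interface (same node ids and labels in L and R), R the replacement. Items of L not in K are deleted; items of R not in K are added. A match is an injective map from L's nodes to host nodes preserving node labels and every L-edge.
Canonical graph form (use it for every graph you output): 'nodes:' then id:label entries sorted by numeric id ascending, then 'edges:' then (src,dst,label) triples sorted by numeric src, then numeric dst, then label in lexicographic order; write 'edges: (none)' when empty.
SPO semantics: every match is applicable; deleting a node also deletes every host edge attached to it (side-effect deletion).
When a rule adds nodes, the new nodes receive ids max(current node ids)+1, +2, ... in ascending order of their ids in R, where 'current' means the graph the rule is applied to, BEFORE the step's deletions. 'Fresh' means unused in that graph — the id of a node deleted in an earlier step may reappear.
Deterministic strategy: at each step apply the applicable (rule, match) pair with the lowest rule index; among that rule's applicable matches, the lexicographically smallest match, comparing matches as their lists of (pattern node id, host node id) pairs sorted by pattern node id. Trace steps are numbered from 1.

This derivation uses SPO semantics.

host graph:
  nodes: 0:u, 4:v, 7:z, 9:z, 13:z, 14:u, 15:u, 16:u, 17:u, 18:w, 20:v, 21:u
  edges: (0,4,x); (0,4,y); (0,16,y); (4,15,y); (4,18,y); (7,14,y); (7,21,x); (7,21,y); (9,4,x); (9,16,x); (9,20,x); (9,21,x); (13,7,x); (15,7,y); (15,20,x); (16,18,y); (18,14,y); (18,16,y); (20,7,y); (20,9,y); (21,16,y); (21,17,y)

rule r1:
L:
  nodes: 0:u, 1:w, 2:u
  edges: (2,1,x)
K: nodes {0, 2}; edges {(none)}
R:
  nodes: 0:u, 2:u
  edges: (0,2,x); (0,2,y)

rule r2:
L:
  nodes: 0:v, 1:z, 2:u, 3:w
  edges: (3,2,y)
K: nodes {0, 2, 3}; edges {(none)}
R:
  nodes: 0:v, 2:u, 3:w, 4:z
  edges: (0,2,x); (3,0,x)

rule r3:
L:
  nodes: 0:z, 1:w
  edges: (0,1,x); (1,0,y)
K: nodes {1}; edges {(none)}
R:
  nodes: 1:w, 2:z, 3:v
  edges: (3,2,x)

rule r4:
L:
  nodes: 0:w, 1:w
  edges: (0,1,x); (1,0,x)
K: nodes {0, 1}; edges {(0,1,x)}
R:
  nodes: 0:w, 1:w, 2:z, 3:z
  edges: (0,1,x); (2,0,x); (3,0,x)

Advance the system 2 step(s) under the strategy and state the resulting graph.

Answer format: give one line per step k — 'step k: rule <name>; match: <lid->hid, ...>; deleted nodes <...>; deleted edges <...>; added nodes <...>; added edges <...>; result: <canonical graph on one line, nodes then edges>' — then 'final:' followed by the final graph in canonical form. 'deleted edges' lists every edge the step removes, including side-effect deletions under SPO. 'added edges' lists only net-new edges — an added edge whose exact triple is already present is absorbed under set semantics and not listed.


step 1: rule r2; match: 0->4, 1->7, 2->14, 3->18; deleted nodes 7; deleted edges (7,14,y); (7,21,x); (7,21,y); (13,7,x); (15,7,y); (18,14,y); (20,7,y); added nodes 22; added edges (4,14,x); (18,4,x); result: nodes: 0:u, 4:v, 9:z, 13:z, 14:u, 15:u, 16:u, 17:u, 18:w, 20:v, 21:u, 22:z edges: (0,4,x); (0,4,y); (0,16,y); (4,14,x); (4,15,y); (4,18,y); (9,4,x); (9,16,x); (9,20,x); (9,21,x); (15,20,x); (16,18,y); (18,4,x); (18,16,y); (20,9,y); (21,16,y); (21,17,y)
step 2: rule r2; match: 0->4, 1->9, 2->16, 3->18; deleted nodes 9; deleted edges (9,4,x); (9,16,x); (9,20,x); (9,21,x); (18,16,y); (20,9,y); added nodes 23; added edges (4,16,x); result: nodes: 0:u, 4:v, 13:z, 14:u, 15:u, 16:u, 17:u, 18:w, 20:v, 21:u, 22:z, 23:z edges: (0,4,x); (0,4,y); (0,16,y); (4,14,x); (4,15,y); (4,16,x); (4,18,y); (15,20,x); (16,18,y); (18,4,x); (21,16,y); (21,17,y)
final:
nodes: 0:u, 4:v, 13:z, 14:u, 15:u, 16:u, 17:u, 18:w, 20:v, 21:u, 22:z, 23:z
edges: (0,4,x); (0,4,y); (0,16,y); (4,14,x); (4,15,y); (4,16,x); (4,18,y); (15,20,x); (16,18,y); (18,4,x); (21,16,y); (21,17,y)


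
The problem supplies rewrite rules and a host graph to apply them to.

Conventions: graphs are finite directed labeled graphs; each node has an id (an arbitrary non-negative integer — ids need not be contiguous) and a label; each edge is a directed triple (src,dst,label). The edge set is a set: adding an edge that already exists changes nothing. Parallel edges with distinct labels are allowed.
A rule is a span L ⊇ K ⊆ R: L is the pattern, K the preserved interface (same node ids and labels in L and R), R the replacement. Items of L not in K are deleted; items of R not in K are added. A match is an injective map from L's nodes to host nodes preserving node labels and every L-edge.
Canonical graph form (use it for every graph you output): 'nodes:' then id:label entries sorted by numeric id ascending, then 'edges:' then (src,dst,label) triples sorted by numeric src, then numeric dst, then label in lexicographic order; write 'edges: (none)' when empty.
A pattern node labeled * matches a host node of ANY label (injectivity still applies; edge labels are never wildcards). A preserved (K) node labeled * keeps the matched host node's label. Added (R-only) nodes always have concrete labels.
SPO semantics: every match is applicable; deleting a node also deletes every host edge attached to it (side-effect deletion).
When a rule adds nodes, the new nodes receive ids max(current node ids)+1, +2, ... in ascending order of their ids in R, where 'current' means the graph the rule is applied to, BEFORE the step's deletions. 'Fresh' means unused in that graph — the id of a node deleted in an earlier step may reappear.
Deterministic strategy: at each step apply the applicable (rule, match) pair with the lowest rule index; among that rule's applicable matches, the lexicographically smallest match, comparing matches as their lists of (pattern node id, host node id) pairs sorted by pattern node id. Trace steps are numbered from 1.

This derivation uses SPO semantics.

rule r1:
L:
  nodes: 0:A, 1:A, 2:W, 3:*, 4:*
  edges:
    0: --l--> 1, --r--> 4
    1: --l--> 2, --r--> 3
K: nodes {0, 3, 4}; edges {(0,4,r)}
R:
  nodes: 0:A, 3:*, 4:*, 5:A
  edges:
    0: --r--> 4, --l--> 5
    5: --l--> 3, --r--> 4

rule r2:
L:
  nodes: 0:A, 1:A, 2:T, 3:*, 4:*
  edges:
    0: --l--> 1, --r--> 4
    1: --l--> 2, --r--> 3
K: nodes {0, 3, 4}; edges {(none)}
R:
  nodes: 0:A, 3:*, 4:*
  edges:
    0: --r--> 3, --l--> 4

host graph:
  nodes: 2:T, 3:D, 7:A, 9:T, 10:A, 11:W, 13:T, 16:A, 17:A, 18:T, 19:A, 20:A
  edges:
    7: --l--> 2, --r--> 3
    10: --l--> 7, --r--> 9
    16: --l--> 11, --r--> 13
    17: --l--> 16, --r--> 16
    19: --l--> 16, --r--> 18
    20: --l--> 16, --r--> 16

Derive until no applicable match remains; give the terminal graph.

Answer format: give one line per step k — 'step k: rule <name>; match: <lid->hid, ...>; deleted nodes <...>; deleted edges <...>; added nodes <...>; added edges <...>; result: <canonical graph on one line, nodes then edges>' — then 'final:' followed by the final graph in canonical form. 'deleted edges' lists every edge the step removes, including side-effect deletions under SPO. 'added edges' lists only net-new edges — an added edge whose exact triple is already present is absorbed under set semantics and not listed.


step 1: rule r1; match: 0->19, 1->16, 2->11, 3->13, 4->18; deleted nodes 11, 16; deleted edges (16,11,l); (16,13,r); (17,16,l); (17,16,r); (19,16,l); (20,16,l); (20,16,r); added nodes 21; added edges (19,21,l); (21,13,l); (21,18,r); result: nodes: 2:T, 3:D, 7:A, 9:T, 10:A, 13:T, 17:A, 18:T, 19:A, 20:A, 21:A edges: (7,2,l); (7,3,r); (10,7,l); (10,9,r); (19,18,r); (19,21,l); (21,13,l); (21,18,r)
step 2: rule r2; match: 0->10, 1->7, 2->2, 3->3, 4->9; deleted nodes 2, 7; deleted edges (7,2,l); (7,3,r); (10,7,l); (10,9,r); added nodes (none); added edges (10,3,r); (10,9,l); result: nodes: 3:D, 9:T, 10:A, 13:T, 17:A, 18:T, 19:A, 20:A, 21:A edges: (10,3,r); (10,9,l); (19,18,r); (19,21,l); (21,13,l); (21,18,r)
final:
nodes: 3:D, 9:T, 10:A, 13:T, 17:A, 18:T, 19:A, 20:A, 21:A
edges: (10,3,r); (10,9,l); (19,18,r); (19,21,l); (21,13,l); (21,18,r)
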